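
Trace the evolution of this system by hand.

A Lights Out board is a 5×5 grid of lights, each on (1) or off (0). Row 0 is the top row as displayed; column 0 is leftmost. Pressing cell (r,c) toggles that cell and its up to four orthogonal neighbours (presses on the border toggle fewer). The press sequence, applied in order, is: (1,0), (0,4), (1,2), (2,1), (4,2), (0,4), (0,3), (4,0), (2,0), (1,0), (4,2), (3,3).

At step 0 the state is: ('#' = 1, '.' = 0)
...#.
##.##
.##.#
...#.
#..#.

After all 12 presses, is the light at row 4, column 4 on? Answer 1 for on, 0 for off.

0

t=0: ...#.
##.##
.##.#
...#.
#..#.
t=1: #..#.
...##
###.#
...#.
#..#.
t=2: #...#
...#.
###.#
...#.
#..#.
t=3: #.#.#
.##..
##..#
...#.
#..#.
t=4: #.#.#
..#..
..#.#
.#.#.
#..#.
t=5: #.#.#
..#..
..#.#
.###.
###..
t=6: #.##.
..#.#
..#.#
.###.
###..
t=7: #...#
..###
..#.#
.###.
###..
t=8: #...#
..###
..#.#
####.
..#..
t=9: #...#
#.###
###.#
.###.
..#..
t=10: ....#
.####
.##.#
.###.
..#..
t=11: ....#
.####
.##.#
.#.#.
.#.#.
t=12: ....#
.####
.####
.##.#
.#...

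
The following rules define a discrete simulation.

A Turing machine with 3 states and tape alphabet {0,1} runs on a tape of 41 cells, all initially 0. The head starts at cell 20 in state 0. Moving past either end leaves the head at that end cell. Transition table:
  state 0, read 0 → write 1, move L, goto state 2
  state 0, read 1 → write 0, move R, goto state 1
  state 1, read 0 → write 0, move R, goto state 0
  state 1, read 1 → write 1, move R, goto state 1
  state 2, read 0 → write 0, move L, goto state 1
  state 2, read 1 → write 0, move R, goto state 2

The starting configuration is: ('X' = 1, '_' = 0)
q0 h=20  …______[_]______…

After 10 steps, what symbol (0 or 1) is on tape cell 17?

gen 0: q0 h=20  …______[_]______…
gen 1: q2 h=19  …______[_]X_____…
gen 2: q1 h=18  …______[_]_X____…
gen 3: q0 h=19  …______[_]X_____…
gen 4: q2 h=18  …______[_]XX____…
gen 5: q1 h=17  …______[_]_XX___…
gen 6: q0 h=18  …______[_]XX____…
gen 7: q2 h=17  …______[_]XXX___…
gen 8: q1 h=16  …______[_]_XXX__…
gen 9: q0 h=17  …______[_]XXX___…
gen 10: q2 h=16  …______[_]XXXX__…

1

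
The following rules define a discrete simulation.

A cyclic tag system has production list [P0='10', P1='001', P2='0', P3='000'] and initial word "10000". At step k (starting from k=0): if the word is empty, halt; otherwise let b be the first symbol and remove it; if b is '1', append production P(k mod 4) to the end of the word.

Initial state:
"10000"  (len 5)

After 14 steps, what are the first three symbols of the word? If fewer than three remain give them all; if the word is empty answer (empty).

000

step 0: "10000"  (len 5)
step 1: "000010"  (len 6)
step 2: "00010"  (len 5)
step 3: "0010"  (len 4)
step 4: "010"  (len 3)
step 5: "10"  (len 2)
step 6: "0001"  (len 4)
step 7: "001"  (len 3)
step 8: "01"  (len 2)
step 9: "1"  (len 1)
step 10: "001"  (len 3)
step 11: "01"  (len 2)
step 12: "1"  (len 1)
step 13: "10"  (len 2)
step 14: "0001"  (len 4)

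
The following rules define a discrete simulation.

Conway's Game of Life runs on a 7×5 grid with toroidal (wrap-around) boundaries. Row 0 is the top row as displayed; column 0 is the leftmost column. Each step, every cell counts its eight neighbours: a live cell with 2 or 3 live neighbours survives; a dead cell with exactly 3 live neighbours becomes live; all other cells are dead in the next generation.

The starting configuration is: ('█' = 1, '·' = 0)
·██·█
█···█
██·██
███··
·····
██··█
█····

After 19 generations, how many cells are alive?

14

k=0  ·██·█
█···█
██·██
███··
·····
██··█
█····
k=1  ·█·██
·····
···█·
··██·
··█·█
██··█
··██·
k=2  ···██
··███
··██·
··█·█
··█·█
██··█
·····
k=3  ··█·█
·····
·█···
·██·█
··█·█
██·██
···█·
k=4  ···█·
·····
███··
·██··
·····
██···
·█···
k=5  ·····
·██··
█·█··
█·█··
█·█··
██···
███··
k=6  █····
·██··
█·██·
█·███
█·█·█
····█
█·█··
k=7  █·█··
█·███
█····
·····
··█··
····█
██··█
k=8  ··█··
█·██·
██·█·
·····
·····
·█·██
·█·██
k=9  █····
█··█·
██·█·
·····
·····
···██
·█··█
k=10  ██···
█·█··
███··
·····
·····
█··██
···██
k=11  ████·
··█·█
█·█··
·█···
····█
█··█·
·███·
k=12  █····
····█
█·██·
██···
█···█
██·█·
·····
k=13  ·····
██·██
█·██·
··██·
··█··
██···
██··█
k=14  ··██·
██·█·
█····
····█
··██·
··█·█
·█··█
k=15  ···█·
██·█·
██···
···██
··█·█
███·█
██··█
k=16  ···█·
██···
·█·█·
·████
··█··
··█··
·····
k=17  ·····
██··█
···█·
██··█
·····
·····
·····
k=18  █····
█···█
··██·
█···█
█····
·····
·····
k=19  █···█
██·██
·█·█·
██·██
█···█
·····
·····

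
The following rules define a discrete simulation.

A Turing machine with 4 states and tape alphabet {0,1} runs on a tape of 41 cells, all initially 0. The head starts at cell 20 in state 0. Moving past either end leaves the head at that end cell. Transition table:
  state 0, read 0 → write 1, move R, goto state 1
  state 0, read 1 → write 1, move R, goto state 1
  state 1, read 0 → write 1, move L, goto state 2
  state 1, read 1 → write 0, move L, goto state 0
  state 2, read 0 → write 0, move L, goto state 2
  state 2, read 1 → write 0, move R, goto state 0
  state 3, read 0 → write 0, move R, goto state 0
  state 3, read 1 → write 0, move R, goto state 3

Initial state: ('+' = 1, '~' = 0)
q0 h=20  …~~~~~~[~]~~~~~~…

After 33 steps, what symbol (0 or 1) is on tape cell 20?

t=0: q0 h=20  …~~~~~~[~]~~~~~~…
t=1: q1 h=21  …~~~~~+[~]~~~~~~…
t=2: q2 h=20  …~~~~~~[+]+~~~~~…
t=3: q0 h=21  …~~~~~~[+]~~~~~~…
t=4: q1 h=22  …~~~~~+[~]~~~~~~…
t=5: q2 h=21  …~~~~~~[+]+~~~~~…
t=6: q0 h=22  …~~~~~~[+]~~~~~~…
t=7: q1 h=23  …~~~~~+[~]~~~~~~…
t=8: q2 h=22  …~~~~~~[+]+~~~~~…
t=9: q0 h=23  …~~~~~~[+]~~~~~~…
t=10: q1 h=24  …~~~~~+[~]~~~~~~…
t=11: q2 h=23  …~~~~~~[+]+~~~~~…
t=12: q0 h=24  …~~~~~~[+]~~~~~~…
t=13: q1 h=25  …~~~~~+[~]~~~~~~…
t=14: q2 h=24  …~~~~~~[+]+~~~~~…
t=15: q0 h=25  …~~~~~~[+]~~~~~~…
t=16: q1 h=26  …~~~~~+[~]~~~~~~…
t=17: q2 h=25  …~~~~~~[+]+~~~~~…
t=18: q0 h=26  …~~~~~~[+]~~~~~~…
t=19: q1 h=27  …~~~~~+[~]~~~~~~…
t=20: q2 h=26  …~~~~~~[+]+~~~~~…
t=21: q0 h=27  …~~~~~~[+]~~~~~~…
t=22: q1 h=28  …~~~~~+[~]~~~~~~…
t=23: q2 h=27  …~~~~~~[+]+~~~~~…
t=24: q0 h=28  …~~~~~~[+]~~~~~~…
t=25: q1 h=29  …~~~~~+[~]~~~~~~…
t=26: q2 h=28  …~~~~~~[+]+~~~~~…
t=27: q0 h=29  …~~~~~~[+]~~~~~~…
t=28: q1 h=30  …~~~~~+[~]~~~~~~…
t=29: q2 h=29  …~~~~~~[+]+~~~~~…
t=30: q0 h=30  …~~~~~~[+]~~~~~~…
t=31: q1 h=31  …~~~~~+[~]~~~~~~…
t=32: q2 h=30  …~~~~~~[+]+~~~~~…
t=33: q0 h=31  …~~~~~~[+]~~~~~~…

0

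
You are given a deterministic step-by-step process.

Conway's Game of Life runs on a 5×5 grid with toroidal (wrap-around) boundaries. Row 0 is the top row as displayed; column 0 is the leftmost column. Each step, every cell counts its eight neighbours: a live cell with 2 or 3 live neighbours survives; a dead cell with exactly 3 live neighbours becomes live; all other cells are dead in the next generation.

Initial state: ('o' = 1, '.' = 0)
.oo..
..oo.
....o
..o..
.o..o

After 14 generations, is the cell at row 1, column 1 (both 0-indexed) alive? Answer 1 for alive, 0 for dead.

0

[0] .oo..
..oo.
....o
..o..
.o..o
[1] oo...
.ooo.
..o..
o..o.
oo.o.
[2] ...o.
o..o.
....o
o..o.
.....
[3] ....o
...o.
o..o.
....o
....o
[4] ...oo
...o.
...o.
o..oo
o..oo
[5] o.o..
..oo.
..oo.
o.o..
..o..
[6] ..o..
....o
....o
..o..
..oo.
[7] ..o..
...o.
...o.
..o..
.ooo.
[8] .o...
..oo.
..oo.
.o...
.o.o.
[9] .o.o.
.o.o.
.o.o.
.o.o.
oo...
[10] .o..o
oo.oo
oo.oo
.o..o
oo..o
[11] .....
.....
.....
.....
.oooo
[12] ..oo.
.....
.....
..oo.
..oo.
[13] ..oo.
.....
.....
..oo.
.o..o
[14] ..oo.
.....
.....
..oo.
.o..o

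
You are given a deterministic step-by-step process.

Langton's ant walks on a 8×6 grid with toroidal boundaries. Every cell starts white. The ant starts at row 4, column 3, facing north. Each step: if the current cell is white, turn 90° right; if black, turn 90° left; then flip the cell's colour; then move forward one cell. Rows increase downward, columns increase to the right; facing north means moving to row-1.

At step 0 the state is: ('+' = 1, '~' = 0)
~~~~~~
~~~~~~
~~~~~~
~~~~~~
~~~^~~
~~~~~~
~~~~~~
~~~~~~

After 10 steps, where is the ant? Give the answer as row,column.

0) ~~~~~~
~~~~~~
~~~~~~
~~~~~~
~~~^~~
~~~~~~
~~~~~~
~~~~~~
1) ~~~~~~
~~~~~~
~~~~~~
~~~~~~
~~~+>~
~~~~~~
~~~~~~
~~~~~~
2) ~~~~~~
~~~~~~
~~~~~~
~~~~~~
~~~++~
~~~~v~
~~~~~~
~~~~~~
3) ~~~~~~
~~~~~~
~~~~~~
~~~~~~
~~~++~
~~~<+~
~~~~~~
~~~~~~
4) ~~~~~~
~~~~~~
~~~~~~
~~~~~~
~~~^+~
~~~++~
~~~~~~
~~~~~~
5) ~~~~~~
~~~~~~
~~~~~~
~~~~~~
~~<~+~
~~~++~
~~~~~~
~~~~~~
6) ~~~~~~
~~~~~~
~~~~~~
~~^~~~
~~+~+~
~~~++~
~~~~~~
~~~~~~
7) ~~~~~~
~~~~~~
~~~~~~
~~+>~~
~~+~+~
~~~++~
~~~~~~
~~~~~~
8) ~~~~~~
~~~~~~
~~~~~~
~~++~~
~~+v+~
~~~++~
~~~~~~
~~~~~~
9) ~~~~~~
~~~~~~
~~~~~~
~~++~~
~~<++~
~~~++~
~~~~~~
~~~~~~
10) ~~~~~~
~~~~~~
~~~~~~
~~++~~
~~~++~
~~v++~
~~~~~~
~~~~~~

5,2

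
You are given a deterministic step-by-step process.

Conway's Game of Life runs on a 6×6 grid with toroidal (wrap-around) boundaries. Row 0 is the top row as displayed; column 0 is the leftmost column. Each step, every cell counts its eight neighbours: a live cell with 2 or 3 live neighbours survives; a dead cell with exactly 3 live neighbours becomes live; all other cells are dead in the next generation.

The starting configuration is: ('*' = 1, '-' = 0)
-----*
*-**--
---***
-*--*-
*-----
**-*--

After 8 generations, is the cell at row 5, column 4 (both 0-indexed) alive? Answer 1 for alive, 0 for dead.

0) -----*
*-**--
---***
-*--*-
*-----
**-*--
1) ---***
*-**--
**---*
*--**-
*-*--*
**---*
2) ---*--
--**--
------
--***-
--**--
-***--
3) -*--*-
--**--
----*-
--*-*-
------
-*--*-
4) -*--*-
--***-
--*-*-
---*--
---*--
------
5) --*-*-
-**-**
--*-*-
--***-
------
------
6) -**-**
-**-**
------
--*-*-
---*--
------
7) -**-**
-**-**
-**-**
---*--
---*--
--***-
8) ------
------
-*---*
---*--
------
-*---*

0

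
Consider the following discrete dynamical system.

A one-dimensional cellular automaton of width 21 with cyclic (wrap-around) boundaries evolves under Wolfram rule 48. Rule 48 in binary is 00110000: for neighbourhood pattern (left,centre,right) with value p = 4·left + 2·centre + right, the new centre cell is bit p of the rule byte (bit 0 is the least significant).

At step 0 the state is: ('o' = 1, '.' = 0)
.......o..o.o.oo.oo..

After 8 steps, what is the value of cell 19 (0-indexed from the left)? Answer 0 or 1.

[0] .......o..o.o.oo.oo..
[1] ........o..o.o..o..o.
[2] .........o..o.o..o..o
[3] o.........o..o.o..o..
[4] .o.........o..o.o..o.
[5] ..o.........o..o.o..o
[6] o..o.........o..o.o..
[7] .o..o.........o..o.o.
[8] ..o..o.........o..o.o

0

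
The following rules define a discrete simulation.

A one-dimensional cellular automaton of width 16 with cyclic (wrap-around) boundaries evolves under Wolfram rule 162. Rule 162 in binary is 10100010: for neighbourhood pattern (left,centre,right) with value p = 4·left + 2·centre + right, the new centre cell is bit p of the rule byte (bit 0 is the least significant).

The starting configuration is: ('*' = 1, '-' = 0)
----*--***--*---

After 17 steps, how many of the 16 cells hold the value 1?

4

0) ----*--***--*---
1) ---*--*-*--*----
2) --*--*-*--*-----
3) -*--*-*--*------
4) *--*-*--*-------
5) --*-*--*-------*
6) -*-*--*-------*-
7) *-*--*-------*--
8) -*--*-------*--*
9) *--*-------*--*-
10) --*-------*--*-*
11) -*-------*--*-*-
12) *-------*--*-*--
13) -------*--*-*--*
14) ------*--*-*--*-
15) -----*--*-*--*--
16) ----*--*-*--*---
17) ---*--*-*--*----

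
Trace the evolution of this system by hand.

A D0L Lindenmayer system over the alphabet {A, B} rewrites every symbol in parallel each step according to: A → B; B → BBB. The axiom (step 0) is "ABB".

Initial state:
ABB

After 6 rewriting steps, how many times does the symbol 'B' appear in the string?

1701

[0] ABB
[1] BBBBBBB
[2] BBBBBBBBBBBBBBBBBBBBB
[3] BBBBBBBBBBBBBBBBBBBBBBBBBBBBBBBBBBBBBBBBBBBBBBBBBBBBBBBBBBBBBBB
[4] BBBBBBBBBBBBBBBBBBBBBBBBBBBBBBBBBBBBBBBBBBBBBBBBBBBBBBBBBB…BBBBBBBBBBBBBBBBBBBBBBBBBBBBBBBBBBBBBBBBBBBBBBBBBBBBBBBBBB  (len 189)
[5] BBBBBBBBBBBBBBBBBBBBBBBBBBBBBBBBBBBBBBBBBBBBBBBBBBBBBBBBBB…BBBBBBBBBBBBBBBBBBBBBBBBBBBBBBBBBBBBBBBBBBBBBBBBBBBBBBBBBB  (len 567)
[6] BBBBBBBBBBBBBBBBBBBBBBBBBBBBBBBBBBBBBBBBBBBBBBBBBBBBBBBBBB…BBBBBBBBBBBBBBBBBBBBBBBBBBBBBBBBBBBBBBBBBBBBBBBBBBBBBBBBBB  (len 1701)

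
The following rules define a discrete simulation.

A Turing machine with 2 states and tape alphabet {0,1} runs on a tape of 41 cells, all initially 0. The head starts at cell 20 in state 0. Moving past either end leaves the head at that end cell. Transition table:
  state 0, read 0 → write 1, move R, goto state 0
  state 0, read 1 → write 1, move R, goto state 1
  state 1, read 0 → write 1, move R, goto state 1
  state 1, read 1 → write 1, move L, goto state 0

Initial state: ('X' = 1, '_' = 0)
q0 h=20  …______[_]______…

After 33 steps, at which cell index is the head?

39

[0] q0 h=20  …______[_]______…
[1] q0 h=21  …_____X[_]______…
[2] q0 h=22  …____XX[_]______…
[3] q0 h=23  …___XXX[_]______…
[4] q0 h=24  …__XXXX[_]______…
[5] q0 h=25  …_XXXXX[_]______…
[6] q0 h=26  …XXXXXX[_]______…
[7] q0 h=27  …XXXXXX[_]______…
[8] q0 h=28  …XXXXXX[_]______…
[9] q0 h=29  …XXXXXX[_]______…
[10] q0 h=30  …XXXXXX[_]______…
[11] q0 h=31  …XXXXXX[_]______…
[12] q0 h=32  …XXXXXX[_]______…
[13] q0 h=33  …XXXXXX[_]______…
[14] q0 h=34  …XXXXXX[_]______|
[15] q0 h=35  …XXXXXX[_]_____|
[16] q0 h=36  …XXXXXX[_]____|
[17] q0 h=37  …XXXXXX[_]___|
[18] q0 h=38  …XXXXXX[_]__|
[19] q0 h=39  …XXXXXX[_]_|
[20] q0 h=40  …XXXXXX[_]|
[21] q0 h=40  …XXXXXX[X]|
[22] q1 h=40  …XXXXXX[X]|
[23] q0 h=39  …XXXXXX[X]X|
[24] q1 h=40  …XXXXXX[X]|
[25] q0 h=39  …XXXXXX[X]X|
[26] q1 h=40  …XXXXXX[X]|
[27] q0 h=39  …XXXXXX[X]X|
[28] q1 h=40  …XXXXXX[X]|
[29] q0 h=39  …XXXXXX[X]X|
[30] q1 h=40  …XXXXXX[X]|
[31] q0 h=39  …XXXXXX[X]X|
[32] q1 h=40  …XXXXXX[X]|
[33] q0 h=39  …XXXXXX[X]X|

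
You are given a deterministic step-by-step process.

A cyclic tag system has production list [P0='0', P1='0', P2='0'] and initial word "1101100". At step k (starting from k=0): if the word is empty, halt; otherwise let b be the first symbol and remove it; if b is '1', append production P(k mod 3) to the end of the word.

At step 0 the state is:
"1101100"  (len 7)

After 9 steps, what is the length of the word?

2

gen 0: "1101100"  (len 7)
gen 1: "1011000"  (len 7)
gen 2: "0110000"  (len 7)
gen 3: "110000"  (len 6)
gen 4: "100000"  (len 6)
gen 5: "000000"  (len 6)
gen 6: "00000"  (len 5)
gen 7: "0000"  (len 4)
gen 8: "000"  (len 3)
gen 9: "00"  (len 2)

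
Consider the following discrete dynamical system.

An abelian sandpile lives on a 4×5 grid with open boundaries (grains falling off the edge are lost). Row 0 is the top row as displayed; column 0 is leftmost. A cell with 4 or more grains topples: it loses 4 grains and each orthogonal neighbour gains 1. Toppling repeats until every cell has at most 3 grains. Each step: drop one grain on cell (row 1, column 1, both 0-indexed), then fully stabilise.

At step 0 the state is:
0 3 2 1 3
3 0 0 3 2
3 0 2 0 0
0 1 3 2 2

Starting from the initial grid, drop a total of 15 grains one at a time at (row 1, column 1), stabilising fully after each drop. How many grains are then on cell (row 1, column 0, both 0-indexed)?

step 0: 0 3 2 1 3
3 0 0 3 2
3 0 2 0 0
0 1 3 2 2
step 1: 0 3 2 1 3
3 1 0 3 2
3 0 2 0 0
0 1 3 2 2
step 2: 0 3 2 1 3
3 2 0 3 2
3 0 2 0 0
0 1 3 2 2
step 3: 0 3 2 1 3
3 3 0 3 2
3 0 2 0 0
0 1 3 2 2
step 4: 2 0 3 1 3
1 2 1 3 2
0 2 2 0 0
1 1 3 2 2
step 5: 2 0 3 1 3
1 3 1 3 2
0 2 2 0 0
1 1 3 2 2
step 6: 2 1 3 1 3
2 0 2 3 2
0 3 2 0 0
1 1 3 2 2
step 7: 2 1 3 1 3
2 1 2 3 2
0 3 2 0 0
1 1 3 2 2
step 8: 2 1 3 1 3
2 2 2 3 2
0 3 2 0 0
1 1 3 2 2
step 9: 2 1 3 1 3
2 3 2 3 2
0 3 2 0 0
1 1 3 2 2
step 10: 2 2 3 1 3
3 1 3 3 2
1 0 3 0 0
1 2 3 2 2
step 11: 2 2 3 1 3
3 2 3 3 2
1 0 3 0 0
1 2 3 2 2
step 12: 2 2 3 1 3
3 3 3 3 2
1 0 3 0 0
1 2 3 2 2
step 13: 0 1 1 3 3
1 3 3 0 3
2 2 1 2 0
1 3 0 3 2
step 14: 0 2 2 3 3
2 1 0 1 3
2 3 2 2 0
1 3 0 3 2
step 15: 0 2 2 3 3
2 2 0 1 3
2 3 2 2 0
1 3 0 3 2

2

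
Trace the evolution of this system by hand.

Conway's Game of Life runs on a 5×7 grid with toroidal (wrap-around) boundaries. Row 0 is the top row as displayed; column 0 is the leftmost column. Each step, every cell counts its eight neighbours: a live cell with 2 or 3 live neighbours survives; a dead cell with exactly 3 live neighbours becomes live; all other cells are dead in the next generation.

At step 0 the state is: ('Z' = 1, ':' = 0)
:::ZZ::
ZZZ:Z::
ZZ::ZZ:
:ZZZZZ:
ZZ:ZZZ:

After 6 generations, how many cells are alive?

10

gen 0: :::ZZ::
ZZZ:Z::
ZZ::ZZ:
:ZZZZZ:
ZZ:ZZZ:
gen 1: ::::::Z
Z:Z:::Z
:::::::
:::::::
ZZ::::Z
gen 2: :::::Z:
Z:::::Z
:::::::
Z::::::
Z:::::Z
gen 3: :::::Z:
::::::Z
Z:::::Z
Z:::::Z
Z:::::Z
gen 4: Z::::Z:
Z::::ZZ
:::::Z:
:Z:::Z:
Z::::Z:
gen 5: ZZ::ZZ:
Z:::ZZ:
Z:::ZZ:
::::ZZ:
ZZ::ZZ:
gen 6: :::Z:::
Z::Z:::
:::Z:::
ZZ:Z:::
ZZ:Z:::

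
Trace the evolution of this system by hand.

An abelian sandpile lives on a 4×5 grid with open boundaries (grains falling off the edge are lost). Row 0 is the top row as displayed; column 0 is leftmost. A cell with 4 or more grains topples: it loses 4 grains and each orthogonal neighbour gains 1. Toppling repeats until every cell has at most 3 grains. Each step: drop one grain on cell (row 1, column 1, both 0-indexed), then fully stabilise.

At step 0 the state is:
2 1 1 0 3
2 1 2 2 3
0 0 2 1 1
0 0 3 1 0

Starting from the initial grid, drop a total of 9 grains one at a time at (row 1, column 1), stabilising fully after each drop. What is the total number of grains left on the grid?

30

step 0: 2 1 1 0 3
2 1 2 2 3
0 0 2 1 1
0 0 3 1 0
step 1: 2 1 1 0 3
2 2 2 2 3
0 0 2 1 1
0 0 3 1 0
step 2: 2 1 1 0 3
2 3 2 2 3
0 0 2 1 1
0 0 3 1 0
step 3: 2 2 1 0 3
3 0 3 2 3
0 1 2 1 1
0 0 3 1 0
step 4: 2 2 1 0 3
3 1 3 2 3
0 1 2 1 1
0 0 3 1 0
step 5: 2 2 1 0 3
3 2 3 2 3
0 1 2 1 1
0 0 3 1 0
step 6: 2 2 1 0 3
3 3 3 2 3
0 1 2 1 1
0 0 3 1 0
step 7: 3 3 2 0 3
0 2 0 3 3
1 2 3 1 1
0 0 3 1 0
step 8: 3 3 2 0 3
0 3 0 3 3
1 2 3 1 1
0 0 3 1 0
step 9: 0 1 3 0 3
2 1 1 3 3
1 3 3 1 1
0 0 3 1 0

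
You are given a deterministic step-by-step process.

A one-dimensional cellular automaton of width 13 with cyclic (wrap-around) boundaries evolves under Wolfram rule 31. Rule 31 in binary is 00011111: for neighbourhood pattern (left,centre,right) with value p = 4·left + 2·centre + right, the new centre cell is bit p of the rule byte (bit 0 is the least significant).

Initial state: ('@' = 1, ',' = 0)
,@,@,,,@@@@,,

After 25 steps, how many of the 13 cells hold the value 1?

step 0: ,@,@,,,@@@@,,
step 1: @@,@@@@@,,,@@
step 2: ,,,@,,,,@@@@,
step 3: @@@@@@@@@,,,@
step 4: ,,,,,,,,,@@@@
step 5: @@@@@@@@@@,,,
step 6: @,,,,,,,,,@@@
step 7: ,@@@@@@@@@@,,
step 8: @@,,,,,,,,,@@
step 9: ,,@@@@@@@@@@,
step 10: @@@,,,,,,,,,@
step 11: ,,,@@@@@@@@@@
step 12: @@@@,,,,,,,,,
step 13: @,,,@@@@@@@@@
step 14: ,@@@@,,,,,,,,
step 15: @@,,,@@@@@@@@
step 16: ,,@@@@,,,,,,,
step 17: @@@,,,@@@@@@@
step 18: ,,,@@@@,,,,,,
step 19: @@@@,,,@@@@@@
step 20: ,,,,@@@@,,,,,
step 21: @@@@@,,,@@@@@
step 22: ,,,,,@@@@,,,,
step 23: @@@@@@,,,@@@@
step 24: ,,,,,,@@@@,,,
step 25: @@@@@@@,,,@@@

10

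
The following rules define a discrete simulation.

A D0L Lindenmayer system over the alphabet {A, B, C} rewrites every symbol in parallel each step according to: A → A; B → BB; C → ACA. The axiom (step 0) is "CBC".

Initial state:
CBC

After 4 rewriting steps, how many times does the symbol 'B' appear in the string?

16

k=0  CBC
k=1  ACABBACA
k=2  AACAABBBBAACAA
k=3  AAACAAABBBBBBBBAAACAAA
k=4  AAAACAAAABBBBBBBBBBBBBBBBAAAACAAAA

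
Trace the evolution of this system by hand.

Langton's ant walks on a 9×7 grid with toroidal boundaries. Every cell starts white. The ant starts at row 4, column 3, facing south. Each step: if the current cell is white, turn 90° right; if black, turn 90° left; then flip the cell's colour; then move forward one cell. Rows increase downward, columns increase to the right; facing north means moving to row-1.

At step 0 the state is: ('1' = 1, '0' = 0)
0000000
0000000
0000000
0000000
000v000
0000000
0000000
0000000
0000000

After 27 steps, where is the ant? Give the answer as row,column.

1,5

k=0  0000000
0000000
0000000
0000000
000v000
0000000
0000000
0000000
0000000
k=1  0000000
0000000
0000000
0000000
00<1000
0000000
0000000
0000000
0000000
k=2  0000000
0000000
0000000
00^0000
0011000
0000000
0000000
0000000
0000000
k=3  0000000
0000000
0000000
001>000
0011000
0000000
0000000
0000000
0000000
k=4  0000000
0000000
0000000
0011000
001v000
0000000
0000000
0000000
0000000
k=5  0000000
0000000
0000000
0011000
0010>00
0000000
0000000
0000000
0000000
k=6  0000000
0000000
0000000
0011000
0010100
0000v00
0000000
0000000
0000000
k=7  0000000
0000000
0000000
0011000
0010100
000<100
0000000
0000000
0000000
k=8  0000000
0000000
0000000
0011000
001^100
0001100
0000000
0000000
0000000
k=9  0000000
0000000
0000000
0011000
0011>00
0001100
0000000
0000000
0000000
k=10  0000000
0000000
0000000
0011^00
0011000
0001100
0000000
0000000
0000000
k=11  0000000
0000000
0000000
00111>0
0011000
0001100
0000000
0000000
0000000
k=12  0000000
0000000
0000000
0011110
00110v0
0001100
0000000
0000000
0000000
k=13  0000000
0000000
0000000
0011110
0011<10
0001100
0000000
0000000
0000000
k=14  0000000
0000000
0000000
0011^10
0011110
0001100
0000000
0000000
0000000
k=15  0000000
0000000
0000000
001<010
0011110
0001100
0000000
0000000
0000000
k=16  0000000
0000000
0000000
0010010
001v110
0001100
0000000
0000000
0000000
k=17  0000000
0000000
0000000
0010010
0010>10
0001100
0000000
0000000
0000000
k=18  0000000
0000000
0000000
0010^10
0010010
0001100
0000000
0000000
0000000
k=19  0000000
0000000
0000000
00101>0
0010010
0001100
0000000
0000000
0000000
k=20  0000000
0000000
00000^0
0010100
0010010
0001100
0000000
0000000
0000000
k=21  0000000
0000000
000001>
0010100
0010010
0001100
0000000
0000000
0000000
k=22  0000000
0000000
0000011
001010v
0010010
0001100
0000000
0000000
0000000
k=23  0000000
0000000
0000011
00101<1
0010010
0001100
0000000
0000000
0000000
k=24  0000000
0000000
00000^1
0010111
0010010
0001100
0000000
0000000
0000000
k=25  0000000
0000000
0000<01
0010111
0010010
0001100
0000000
0000000
0000000
k=26  0000000
0000^00
0000101
0010111
0010010
0001100
0000000
0000000
0000000
k=27  0000000
00001>0
0000101
0010111
0010010
0001100
0000000
0000000
0000000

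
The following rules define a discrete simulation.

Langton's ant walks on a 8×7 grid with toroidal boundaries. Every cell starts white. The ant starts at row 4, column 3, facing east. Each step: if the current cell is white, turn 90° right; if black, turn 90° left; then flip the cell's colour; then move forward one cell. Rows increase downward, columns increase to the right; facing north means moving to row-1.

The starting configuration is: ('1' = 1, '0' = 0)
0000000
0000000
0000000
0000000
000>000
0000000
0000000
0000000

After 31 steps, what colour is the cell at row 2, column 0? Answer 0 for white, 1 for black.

0) 0000000
0000000
0000000
0000000
000>000
0000000
0000000
0000000
1) 0000000
0000000
0000000
0000000
0001000
000v000
0000000
0000000
2) 0000000
0000000
0000000
0000000
0001000
00<1000
0000000
0000000
3) 0000000
0000000
0000000
0000000
00^1000
0011000
0000000
0000000
4) 0000000
0000000
0000000
0000000
001>000
0011000
0000000
0000000
5) 0000000
0000000
0000000
000^000
0010000
0011000
0000000
0000000
6) 0000000
0000000
0000000
0001>00
0010000
0011000
0000000
0000000
7) 0000000
0000000
0000000
0001100
0010v00
0011000
0000000
0000000
8) 0000000
0000000
0000000
0001100
001<100
0011000
0000000
0000000
9) 0000000
0000000
0000000
000^100
0011100
0011000
0000000
0000000
10) 0000000
0000000
0000000
00<0100
0011100
0011000
0000000
0000000
11) 0000000
0000000
00^0000
0010100
0011100
0011000
0000000
0000000
12) 0000000
0000000
001>000
0010100
0011100
0011000
0000000
0000000
13) 0000000
0000000
0011000
001v100
0011100
0011000
0000000
0000000
14) 0000000
0000000
0011000
00<1100
0011100
0011000
0000000
0000000
15) 0000000
0000000
0011000
0001100
00v1100
0011000
0000000
0000000
16) 0000000
0000000
0011000
0001100
000>100
0011000
0000000
0000000
17) 0000000
0000000
0011000
000^100
0000100
0011000
0000000
0000000
18) 0000000
0000000
0011000
00<0100
0000100
0011000
0000000
0000000
19) 0000000
0000000
00^1000
0010100
0000100
0011000
0000000
0000000
20) 0000000
0000000
0<01000
0010100
0000100
0011000
0000000
0000000
21) 0000000
0^00000
0101000
0010100
0000100
0011000
0000000
0000000
22) 0000000
01>0000
0101000
0010100
0000100
0011000
0000000
0000000
23) 0000000
0110000
01v1000
0010100
0000100
0011000
0000000
0000000
24) 0000000
0110000
0<11000
0010100
0000100
0011000
0000000
0000000
25) 0000000
0110000
0011000
0v10100
0000100
0011000
0000000
0000000
26) 0000000
0110000
0011000
<110100
0000100
0011000
0000000
0000000
27) 0000000
0110000
^011000
1110100
0000100
0011000
0000000
0000000
28) 0000000
0110000
1>11000
1110100
0000100
0011000
0000000
0000000
29) 0000000
0110000
1111000
1v10100
0000100
0011000
0000000
0000000
30) 0000000
0110000
1111000
10>0100
0000100
0011000
0000000
0000000
31) 0000000
0110000
11^1000
1000100
0000100
0011000
0000000
0000000

1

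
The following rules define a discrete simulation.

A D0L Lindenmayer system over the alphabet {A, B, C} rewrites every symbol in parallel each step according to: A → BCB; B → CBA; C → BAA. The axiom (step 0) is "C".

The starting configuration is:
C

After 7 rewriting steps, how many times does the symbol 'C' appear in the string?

0) C
1) BAA
2) CBABCBBCB
3) BAACBABCBCBABAACBACBABAACBA
4) CBABCBBCBBAACBABCBCBABAACBABAACBABCBCBABCBBCBBAACBABCBBAACBABCBCBABCBBCBBAACBABCB
5) BAACBABCBCBABAACBACBABAACBACBABCBBCBBAACBABCBCBABAACBABAAC…ACBABAACBABCBCBABAACBACBABAACBACBABCBBCBBAACBABCBCBABAACBA  (len 243)
6) CBABCBBCBBAACBABCBCBABAACBABAACBABCBCBABCBBCBBAACBABCBBAAC…ACBACBABCBBCBBAACBABCBCBABAACBABAACBABCBCBABCBBCBBAACBABCB  (len 729)
7) BAACBABCBCBABAACBACBABAACBACBABCBBCBBAACBABCBCBABAACBABAAC…ACBABAACBABCBCBABAACBACBABAACBACBABCBBCBBAACBABCBCBABAACBA  (len 2187)

546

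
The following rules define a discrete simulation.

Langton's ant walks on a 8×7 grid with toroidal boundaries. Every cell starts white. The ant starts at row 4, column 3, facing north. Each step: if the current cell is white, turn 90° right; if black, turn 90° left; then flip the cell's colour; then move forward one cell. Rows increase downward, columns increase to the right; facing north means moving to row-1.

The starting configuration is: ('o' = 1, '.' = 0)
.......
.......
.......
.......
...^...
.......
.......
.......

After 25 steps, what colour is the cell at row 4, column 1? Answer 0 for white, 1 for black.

1

k=0  .......
.......
.......
.......
...^...
.......
.......
.......
k=1  .......
.......
.......
.......
...o>..
.......
.......
.......
k=2  .......
.......
.......
.......
...oo..
....v..
.......
.......
k=3  .......
.......
.......
.......
...oo..
...<o..
.......
.......
k=4  .......
.......
.......
.......
...^o..
...oo..
.......
.......
k=5  .......
.......
.......
.......
..<.o..
...oo..
.......
.......
k=6  .......
.......
.......
..^....
..o.o..
...oo..
.......
.......
k=7  .......
.......
.......
..o>...
..o.o..
...oo..
.......
.......
k=8  .......
.......
.......
..oo...
..ovo..
...oo..
.......
.......
k=9  .......
.......
.......
..oo...
..<oo..
...oo..
.......
.......
k=10  .......
.......
.......
..oo...
...oo..
..voo..
.......
.......
k=11  .......
.......
.......
..oo...
...oo..
.<ooo..
.......
.......
k=12  .......
.......
.......
..oo...
.^.oo..
.oooo..
.......
.......
k=13  .......
.......
.......
..oo...
.o>oo..
.oooo..
.......
.......
k=14  .......
.......
.......
..oo...
.oooo..
.ovoo..
.......
.......
k=15  .......
.......
.......
..oo...
.oooo..
.o.>o..
.......
.......
k=16  .......
.......
.......
..oo...
.oo^o..
.o..o..
.......
.......
k=17  .......
.......
.......
..oo...
.o<.o..
.o..o..
.......
.......
k=18  .......
.......
.......
..oo...
.o..o..
.ov.o..
.......
.......
k=19  .......
.......
.......
..oo...
.o..o..
.<o.o..
.......
.......
k=20  .......
.......
.......
..oo...
.o..o..
..o.o..
.v.....
.......
k=21  .......
.......
.......
..oo...
.o..o..
..o.o..
<o.....
.......
k=22  .......
.......
.......
..oo...
.o..o..
^.o.o..
oo.....
.......
k=23  .......
.......
.......
..oo...
.o..o..
o>o.o..
oo.....
.......
k=24  .......
.......
.......
..oo...
.o..o..
ooo.o..
ov.....
.......
k=25  .......
.......
.......
..oo...
.o..o..
ooo.o..
o.>....
.......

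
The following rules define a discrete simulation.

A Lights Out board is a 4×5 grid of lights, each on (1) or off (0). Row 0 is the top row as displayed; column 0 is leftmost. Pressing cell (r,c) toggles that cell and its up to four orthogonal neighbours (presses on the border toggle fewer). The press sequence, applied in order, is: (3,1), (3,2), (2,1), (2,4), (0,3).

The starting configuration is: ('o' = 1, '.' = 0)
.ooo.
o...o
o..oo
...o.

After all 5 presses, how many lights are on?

k=0  .ooo.
o...o
o..oo
...o.
k=1  .ooo.
o...o
oo.oo
oooo.
k=2  .ooo.
o...o
ooooo
o....
k=3  .ooo.
oo..o
...oo
oo...
k=4  .ooo.
oo...
.....
oo..o
k=5  .o..o
oo.o.
.....
oo..o

8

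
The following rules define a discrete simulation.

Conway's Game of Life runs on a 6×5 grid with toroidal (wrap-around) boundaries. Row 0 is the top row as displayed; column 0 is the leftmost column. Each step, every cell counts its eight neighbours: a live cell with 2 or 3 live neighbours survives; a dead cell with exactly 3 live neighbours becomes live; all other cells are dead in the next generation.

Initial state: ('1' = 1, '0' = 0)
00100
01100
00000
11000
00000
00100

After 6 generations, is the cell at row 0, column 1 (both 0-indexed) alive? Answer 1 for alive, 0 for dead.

0

0) 00100
01100
00000
11000
00000
00100
1) 00110
01100
10100
00000
01000
00000
2) 01110
00000
00100
01000
00000
00100
3) 01110
01010
00000
00000
00000
01110
4) 10001
01010
00000
00000
00100
01010
5) 11011
10001
00000
00000
00100
11111
6) 00000
01010
00000
00000
10101
00000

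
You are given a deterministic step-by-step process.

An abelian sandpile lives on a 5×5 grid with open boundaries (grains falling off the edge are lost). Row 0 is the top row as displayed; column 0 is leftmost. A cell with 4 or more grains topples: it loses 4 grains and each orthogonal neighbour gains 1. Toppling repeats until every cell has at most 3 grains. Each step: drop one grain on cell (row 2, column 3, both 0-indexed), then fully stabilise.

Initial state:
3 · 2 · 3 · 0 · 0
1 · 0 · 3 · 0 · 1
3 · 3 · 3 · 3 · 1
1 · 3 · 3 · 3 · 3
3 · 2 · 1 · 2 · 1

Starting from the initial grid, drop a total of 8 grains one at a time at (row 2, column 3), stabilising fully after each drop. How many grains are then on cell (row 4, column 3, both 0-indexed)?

1

t=0: 3 · 2 · 3 · 0 · 0
1 · 0 · 3 · 0 · 1
3 · 3 · 3 · 3 · 1
1 · 3 · 3 · 3 · 3
3 · 2 · 1 · 2 · 1
t=1: 3 · 3 · 0 · 1 · 0
2 · 2 · 1 · 2 · 1
0 · 2 · 3 · 2 · 3
3 · 1 · 2 · 2 · 0
3 · 3 · 2 · 3 · 2
t=2: 3 · 3 · 0 · 1 · 0
2 · 2 · 1 · 2 · 1
0 · 2 · 3 · 3 · 3
3 · 1 · 2 · 2 · 0
3 · 3 · 2 · 3 · 2
t=3: 3 · 3 · 0 · 1 · 0
2 · 2 · 2 · 3 · 2
0 · 3 · 0 · 2 · 0
3 · 1 · 3 · 3 · 1
3 · 3 · 2 · 3 · 2
t=4: 3 · 3 · 0 · 1 · 0
2 · 2 · 2 · 3 · 2
0 · 3 · 0 · 3 · 0
3 · 1 · 3 · 3 · 1
3 · 3 · 2 · 3 · 2
t=5: 3 · 3 · 0 · 2 · 0
2 · 3 · 3 · 0 · 3
2 · 0 · 3 · 2 · 1
1 · 1 · 2 · 2 · 2
1 · 2 · 1 · 1 · 3
t=6: 3 · 3 · 0 · 2 · 0
2 · 3 · 3 · 0 · 3
2 · 0 · 3 · 3 · 1
1 · 1 · 2 · 2 · 2
1 · 2 · 1 · 1 · 3
t=7: 1 · 1 · 2 · 2 · 0
0 · 2 · 1 · 2 · 3
3 · 2 · 1 · 1 · 2
1 · 1 · 3 · 3 · 2
1 · 2 · 1 · 1 · 3
t=8: 1 · 1 · 2 · 2 · 0
0 · 2 · 1 · 2 · 3
3 · 2 · 1 · 2 · 2
1 · 1 · 3 · 3 · 2
1 · 2 · 1 · 1 · 3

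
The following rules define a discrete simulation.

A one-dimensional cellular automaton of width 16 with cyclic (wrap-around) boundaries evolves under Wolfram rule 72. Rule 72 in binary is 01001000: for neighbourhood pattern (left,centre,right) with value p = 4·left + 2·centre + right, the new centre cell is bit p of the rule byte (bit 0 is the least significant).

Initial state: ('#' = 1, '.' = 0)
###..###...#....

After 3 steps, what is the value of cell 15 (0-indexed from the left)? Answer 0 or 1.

t=0: ###..###...#....
t=1: #.#..#.#........
t=2: ................
t=3: ................

0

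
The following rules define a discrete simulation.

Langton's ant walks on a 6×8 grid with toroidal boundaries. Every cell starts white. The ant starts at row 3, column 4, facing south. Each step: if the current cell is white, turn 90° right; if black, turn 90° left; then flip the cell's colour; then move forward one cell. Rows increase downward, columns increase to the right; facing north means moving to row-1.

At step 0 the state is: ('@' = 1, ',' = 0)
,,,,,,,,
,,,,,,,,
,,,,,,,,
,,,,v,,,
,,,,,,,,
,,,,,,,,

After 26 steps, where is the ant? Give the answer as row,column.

0) ,,,,,,,,
,,,,,,,,
,,,,,,,,
,,,,v,,,
,,,,,,,,
,,,,,,,,
1) ,,,,,,,,
,,,,,,,,
,,,,,,,,
,,,<@,,,
,,,,,,,,
,,,,,,,,
2) ,,,,,,,,
,,,,,,,,
,,,^,,,,
,,,@@,,,
,,,,,,,,
,,,,,,,,
3) ,,,,,,,,
,,,,,,,,
,,,@>,,,
,,,@@,,,
,,,,,,,,
,,,,,,,,
4) ,,,,,,,,
,,,,,,,,
,,,@@,,,
,,,@v,,,
,,,,,,,,
,,,,,,,,
5) ,,,,,,,,
,,,,,,,,
,,,@@,,,
,,,@,>,,
,,,,,,,,
,,,,,,,,
6) ,,,,,,,,
,,,,,,,,
,,,@@,,,
,,,@,@,,
,,,,,v,,
,,,,,,,,
7) ,,,,,,,,
,,,,,,,,
,,,@@,,,
,,,@,@,,
,,,,<@,,
,,,,,,,,
8) ,,,,,,,,
,,,,,,,,
,,,@@,,,
,,,@^@,,
,,,,@@,,
,,,,,,,,
9) ,,,,,,,,
,,,,,,,,
,,,@@,,,
,,,@@>,,
,,,,@@,,
,,,,,,,,
10) ,,,,,,,,
,,,,,,,,
,,,@@^,,
,,,@@,,,
,,,,@@,,
,,,,,,,,
11) ,,,,,,,,
,,,,,,,,
,,,@@@>,
,,,@@,,,
,,,,@@,,
,,,,,,,,
12) ,,,,,,,,
,,,,,,,,
,,,@@@@,
,,,@@,v,
,,,,@@,,
,,,,,,,,
13) ,,,,,,,,
,,,,,,,,
,,,@@@@,
,,,@@<@,
,,,,@@,,
,,,,,,,,
14) ,,,,,,,,
,,,,,,,,
,,,@@^@,
,,,@@@@,
,,,,@@,,
,,,,,,,,
15) ,,,,,,,,
,,,,,,,,
,,,@<,@,
,,,@@@@,
,,,,@@,,
,,,,,,,,
16) ,,,,,,,,
,,,,,,,,
,,,@,,@,
,,,@v@@,
,,,,@@,,
,,,,,,,,
17) ,,,,,,,,
,,,,,,,,
,,,@,,@,
,,,@,>@,
,,,,@@,,
,,,,,,,,
18) ,,,,,,,,
,,,,,,,,
,,,@,^@,
,,,@,,@,
,,,,@@,,
,,,,,,,,
19) ,,,,,,,,
,,,,,,,,
,,,@,@>,
,,,@,,@,
,,,,@@,,
,,,,,,,,
20) ,,,,,,,,
,,,,,,^,
,,,@,@,,
,,,@,,@,
,,,,@@,,
,,,,,,,,
21) ,,,,,,,,
,,,,,,@>
,,,@,@,,
,,,@,,@,
,,,,@@,,
,,,,,,,,
22) ,,,,,,,,
,,,,,,@@
,,,@,@,v
,,,@,,@,
,,,,@@,,
,,,,,,,,
23) ,,,,,,,,
,,,,,,@@
,,,@,@<@
,,,@,,@,
,,,,@@,,
,,,,,,,,
24) ,,,,,,,,
,,,,,,^@
,,,@,@@@
,,,@,,@,
,,,,@@,,
,,,,,,,,
25) ,,,,,,,,
,,,,,<,@
,,,@,@@@
,,,@,,@,
,,,,@@,,
,,,,,,,,
26) ,,,,,^,,
,,,,,@,@
,,,@,@@@
,,,@,,@,
,,,,@@,,
,,,,,,,,

0,5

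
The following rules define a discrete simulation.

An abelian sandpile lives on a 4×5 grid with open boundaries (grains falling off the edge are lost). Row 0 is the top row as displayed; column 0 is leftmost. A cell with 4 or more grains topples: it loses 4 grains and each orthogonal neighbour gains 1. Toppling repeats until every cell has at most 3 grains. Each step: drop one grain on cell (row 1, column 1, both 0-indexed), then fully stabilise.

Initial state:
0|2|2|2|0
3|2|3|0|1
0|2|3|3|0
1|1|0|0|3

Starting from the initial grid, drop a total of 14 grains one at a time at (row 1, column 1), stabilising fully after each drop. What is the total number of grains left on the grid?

t=0: 0|2|2|2|0
3|2|3|0|1
0|2|3|3|0
1|1|0|0|3
t=1: 0|2|2|2|0
3|3|3|0|1
0|2|3|3|0
1|1|0|0|3
t=2: 1|3|3|2|0
0|3|1|2|1
2|0|2|0|1
1|2|1|1|3
t=3: 2|1|0|3|0
1|1|3|2|1
2|1|2|0|1
1|2|1|1|3
t=4: 2|1|0|3|0
1|2|3|2|1
2|1|2|0|1
1|2|1|1|3
t=5: 2|1|0|3|0
1|3|3|2|1
2|1|2|0|1
1|2|1|1|3
t=6: 2|2|1|3|0
2|1|0|3|1
2|2|3|0|1
1|2|1|1|3
t=7: 2|2|1|3|0
2|2|0|3|1
2|2|3|0|1
1|2|1|1|3
t=8: 2|2|1|3|0
2|3|0|3|1
2|2|3|0|1
1|2|1|1|3
t=9: 2|3|1|3|0
3|0|1|3|1
2|3|3|0|1
1|2|1|1|3
t=10: 2|3|1|3|0
3|1|1|3|1
2|3|3|0|1
1|2|1|1|3
t=11: 2|3|1|3|0
3|2|1|3|1
2|3|3|0|1
1|2|1|1|3
t=12: 2|3|1|3|0
3|3|1|3|1
2|3|3|0|1
1|2|1|1|3
t=13: 0|1|2|3|0
2|3|3|3|1
0|2|0|1|1
2|3|2|1|3
t=14: 0|3|0|1|1
3|1|2|1|2
0|3|1|2|1
2|3|2|1|3

32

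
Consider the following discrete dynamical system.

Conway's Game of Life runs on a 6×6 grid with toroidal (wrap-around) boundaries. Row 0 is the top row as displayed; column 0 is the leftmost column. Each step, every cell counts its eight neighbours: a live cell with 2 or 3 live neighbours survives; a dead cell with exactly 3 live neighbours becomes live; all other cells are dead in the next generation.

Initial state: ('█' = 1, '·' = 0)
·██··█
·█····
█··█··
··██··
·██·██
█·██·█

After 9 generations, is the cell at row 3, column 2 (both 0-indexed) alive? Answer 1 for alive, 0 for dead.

1

t=0: ·██··█
·█····
█··█··
··██··
·██·██
█·██·█
t=1: ···███
·█····
·█·█··
█····█
·····█
······
t=2: ····█·
█··█··
·██···
█···██
█····█
·····█
t=3: ····██
·███··
·████·
····█·
······
█···██
t=4: ·██···
██···█
·█··█·
··█·█·
····█·
█···█·
t=5: ··█···
·····█
·████·
····██
····█·
·█·█·█
t=6: █·█·█·
·█··█·
█·██··
··█··█
█··█··
··███·
t=7: ··█·█·
█···█·
█·████
█·█·██
·█···█
··█·█·
t=8: ·█··█·
█·█···
··█···
··█···
·██···
·██·██
t=9: ····█·
··██··
··██··
··██··
█·····
····██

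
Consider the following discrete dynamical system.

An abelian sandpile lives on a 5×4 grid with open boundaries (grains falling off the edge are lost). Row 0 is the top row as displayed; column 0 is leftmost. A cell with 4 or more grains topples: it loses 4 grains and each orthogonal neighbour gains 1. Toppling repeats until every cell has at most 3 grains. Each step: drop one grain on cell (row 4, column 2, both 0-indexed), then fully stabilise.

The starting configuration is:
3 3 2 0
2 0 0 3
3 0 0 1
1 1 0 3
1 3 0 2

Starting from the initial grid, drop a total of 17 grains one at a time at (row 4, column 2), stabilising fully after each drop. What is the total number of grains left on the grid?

gen 0: 3 3 2 0
2 0 0 3
3 0 0 1
1 1 0 3
1 3 0 2
gen 1: 3 3 2 0
2 0 0 3
3 0 0 1
1 1 0 3
1 3 1 2
gen 2: 3 3 2 0
2 0 0 3
3 0 0 1
1 1 0 3
1 3 2 2
gen 3: 3 3 2 0
2 0 0 3
3 0 0 1
1 1 0 3
1 3 3 2
gen 4: 3 3 2 0
2 0 0 3
3 0 0 1
1 2 1 3
2 0 1 3
gen 5: 3 3 2 0
2 0 0 3
3 0 0 1
1 2 1 3
2 0 2 3
gen 6: 3 3 2 0
2 0 0 3
3 0 0 1
1 2 1 3
2 0 3 3
gen 7: 3 3 2 0
2 0 0 3
3 0 0 2
1 2 3 0
2 1 1 1
gen 8: 3 3 2 0
2 0 0 3
3 0 0 2
1 2 3 0
2 1 2 1
gen 9: 3 3 2 0
2 0 0 3
3 0 0 2
1 2 3 0
2 1 3 1
gen 10: 3 3 2 0
2 0 0 3
3 0 1 2
1 3 0 1
2 2 1 2
gen 11: 3 3 2 0
2 0 0 3
3 0 1 2
1 3 0 1
2 2 2 2
gen 12: 3 3 2 0
2 0 0 3
3 0 1 2
1 3 0 1
2 2 3 2
gen 13: 3 3 2 0
2 0 0 3
3 0 1 2
1 3 1 1
2 3 0 3
gen 14: 3 3 2 0
2 0 0 3
3 0 1 2
1 3 1 1
2 3 1 3
gen 15: 3 3 2 0
2 0 0 3
3 0 1 2
1 3 1 1
2 3 2 3
gen 16: 3 3 2 0
2 0 0 3
3 0 1 2
1 3 1 1
2 3 3 3
gen 17: 3 3 2 0
2 0 0 3
3 1 1 2
2 0 3 2
3 1 2 0

33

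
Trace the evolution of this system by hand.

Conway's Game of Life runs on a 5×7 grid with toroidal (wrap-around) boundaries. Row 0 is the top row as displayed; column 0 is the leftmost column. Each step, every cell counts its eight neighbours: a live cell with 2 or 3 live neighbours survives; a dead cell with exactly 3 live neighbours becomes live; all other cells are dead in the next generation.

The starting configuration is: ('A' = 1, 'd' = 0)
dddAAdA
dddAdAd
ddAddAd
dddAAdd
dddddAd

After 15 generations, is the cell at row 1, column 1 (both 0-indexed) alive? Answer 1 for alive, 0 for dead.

0

0) dddAAdA
dddAdAd
ddAddAd
dddAAdd
dddddAd
1) dddAddA
ddAAdAA
ddAddAd
dddAAAd
dddddAd
2) ddAAddA
ddAAdAA
ddAdddd
dddAdAA
dddAdAA
3) Adddddd
dAddAAA
ddAdddd
ddAAdAA
AddAddd
4) AAddAAd
AAdddAA
AAAdddd
dAAAAdA
AAAAAdd
5) ddddddd
ddddAAd
ddddAdd
ddddAAA
ddddddd
6) ddddddd
ddddAAd
dddAddA
ddddAAd
dddddAd
7) ddddAAd
ddddAAd
dddAddA
ddddAAA
ddddAAd
8) dddAddA
dddAddA
dddAddA
dddAddA
dddAddd
9) ddAAAdd
AdAAAAA
AdAAAAA
ddAAAdd
ddAAAdd
10) ddddddA
Adddddd
Adddddd
ddddddA
dAdddAd
11) AdddddA
AdddddA
AdddddA
AdddddA
AddddAA
12) dAddddd
dAdddAd
dAdddAd
dAddddd
dAdddAd
13) AAAdddd
AAAdddd
AAAdddd
AAAdddd
AAAdddd
14) dddAddA
dddAddA
dddAddA
dddAddA
dddAddA
15) AdAAAAA
AdAAAAA
AdAAAAA
AdAAAAA
AdAAAAA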